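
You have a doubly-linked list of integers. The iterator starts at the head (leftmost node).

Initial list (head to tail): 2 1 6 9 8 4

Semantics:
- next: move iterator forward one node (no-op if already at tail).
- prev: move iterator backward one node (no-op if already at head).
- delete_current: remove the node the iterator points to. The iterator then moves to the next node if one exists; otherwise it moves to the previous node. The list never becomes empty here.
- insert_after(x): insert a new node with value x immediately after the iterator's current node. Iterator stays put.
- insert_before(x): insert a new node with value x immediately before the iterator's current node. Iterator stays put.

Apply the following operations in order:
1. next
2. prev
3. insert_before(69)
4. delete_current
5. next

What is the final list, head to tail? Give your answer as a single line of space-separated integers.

Answer: 69 1 6 9 8 4

Derivation:
After 1 (next): list=[2, 1, 6, 9, 8, 4] cursor@1
After 2 (prev): list=[2, 1, 6, 9, 8, 4] cursor@2
After 3 (insert_before(69)): list=[69, 2, 1, 6, 9, 8, 4] cursor@2
After 4 (delete_current): list=[69, 1, 6, 9, 8, 4] cursor@1
After 5 (next): list=[69, 1, 6, 9, 8, 4] cursor@6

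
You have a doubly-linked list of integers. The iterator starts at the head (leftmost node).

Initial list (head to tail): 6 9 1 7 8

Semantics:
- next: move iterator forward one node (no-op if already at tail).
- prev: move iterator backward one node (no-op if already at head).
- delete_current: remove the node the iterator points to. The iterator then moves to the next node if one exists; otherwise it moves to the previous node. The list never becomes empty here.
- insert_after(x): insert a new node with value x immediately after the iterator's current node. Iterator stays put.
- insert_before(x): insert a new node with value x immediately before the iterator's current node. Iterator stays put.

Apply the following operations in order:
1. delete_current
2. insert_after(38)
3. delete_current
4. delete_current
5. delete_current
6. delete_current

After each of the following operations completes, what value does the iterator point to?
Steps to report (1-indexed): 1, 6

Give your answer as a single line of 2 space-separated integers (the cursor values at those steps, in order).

After 1 (delete_current): list=[9, 1, 7, 8] cursor@9
After 2 (insert_after(38)): list=[9, 38, 1, 7, 8] cursor@9
After 3 (delete_current): list=[38, 1, 7, 8] cursor@38
After 4 (delete_current): list=[1, 7, 8] cursor@1
After 5 (delete_current): list=[7, 8] cursor@7
After 6 (delete_current): list=[8] cursor@8

Answer: 9 8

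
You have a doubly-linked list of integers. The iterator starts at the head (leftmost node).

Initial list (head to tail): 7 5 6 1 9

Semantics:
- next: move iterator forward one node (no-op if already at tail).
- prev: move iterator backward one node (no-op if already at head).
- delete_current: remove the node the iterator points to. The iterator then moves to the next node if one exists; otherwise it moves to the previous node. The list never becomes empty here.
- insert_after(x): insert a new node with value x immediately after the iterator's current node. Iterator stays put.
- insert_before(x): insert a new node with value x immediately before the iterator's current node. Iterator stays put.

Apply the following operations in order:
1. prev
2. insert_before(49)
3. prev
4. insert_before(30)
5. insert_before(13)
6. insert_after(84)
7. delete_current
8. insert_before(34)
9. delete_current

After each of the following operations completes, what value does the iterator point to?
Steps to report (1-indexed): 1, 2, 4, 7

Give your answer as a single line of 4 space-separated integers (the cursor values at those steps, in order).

Answer: 7 7 49 84

Derivation:
After 1 (prev): list=[7, 5, 6, 1, 9] cursor@7
After 2 (insert_before(49)): list=[49, 7, 5, 6, 1, 9] cursor@7
After 3 (prev): list=[49, 7, 5, 6, 1, 9] cursor@49
After 4 (insert_before(30)): list=[30, 49, 7, 5, 6, 1, 9] cursor@49
After 5 (insert_before(13)): list=[30, 13, 49, 7, 5, 6, 1, 9] cursor@49
After 6 (insert_after(84)): list=[30, 13, 49, 84, 7, 5, 6, 1, 9] cursor@49
After 7 (delete_current): list=[30, 13, 84, 7, 5, 6, 1, 9] cursor@84
After 8 (insert_before(34)): list=[30, 13, 34, 84, 7, 5, 6, 1, 9] cursor@84
After 9 (delete_current): list=[30, 13, 34, 7, 5, 6, 1, 9] cursor@7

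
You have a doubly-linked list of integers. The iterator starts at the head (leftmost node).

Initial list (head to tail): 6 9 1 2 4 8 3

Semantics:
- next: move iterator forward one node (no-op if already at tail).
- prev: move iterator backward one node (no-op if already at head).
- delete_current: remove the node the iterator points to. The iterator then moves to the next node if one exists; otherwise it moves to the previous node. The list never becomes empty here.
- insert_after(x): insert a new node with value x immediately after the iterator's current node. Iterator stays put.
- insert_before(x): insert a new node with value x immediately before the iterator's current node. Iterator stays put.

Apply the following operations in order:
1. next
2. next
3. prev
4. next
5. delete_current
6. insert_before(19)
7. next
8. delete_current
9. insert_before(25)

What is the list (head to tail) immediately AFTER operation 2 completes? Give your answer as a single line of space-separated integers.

Answer: 6 9 1 2 4 8 3

Derivation:
After 1 (next): list=[6, 9, 1, 2, 4, 8, 3] cursor@9
After 2 (next): list=[6, 9, 1, 2, 4, 8, 3] cursor@1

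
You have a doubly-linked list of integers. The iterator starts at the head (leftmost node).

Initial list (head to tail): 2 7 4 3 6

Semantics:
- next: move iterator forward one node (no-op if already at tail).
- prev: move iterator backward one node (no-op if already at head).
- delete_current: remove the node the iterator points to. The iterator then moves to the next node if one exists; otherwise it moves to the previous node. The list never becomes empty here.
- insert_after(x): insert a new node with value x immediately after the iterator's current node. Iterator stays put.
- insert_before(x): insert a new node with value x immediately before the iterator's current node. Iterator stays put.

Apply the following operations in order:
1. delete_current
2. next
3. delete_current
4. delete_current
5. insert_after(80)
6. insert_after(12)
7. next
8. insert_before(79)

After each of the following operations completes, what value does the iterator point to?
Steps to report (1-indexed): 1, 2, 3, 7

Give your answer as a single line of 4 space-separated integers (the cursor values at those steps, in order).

Answer: 7 4 3 12

Derivation:
After 1 (delete_current): list=[7, 4, 3, 6] cursor@7
After 2 (next): list=[7, 4, 3, 6] cursor@4
After 3 (delete_current): list=[7, 3, 6] cursor@3
After 4 (delete_current): list=[7, 6] cursor@6
After 5 (insert_after(80)): list=[7, 6, 80] cursor@6
After 6 (insert_after(12)): list=[7, 6, 12, 80] cursor@6
After 7 (next): list=[7, 6, 12, 80] cursor@12
After 8 (insert_before(79)): list=[7, 6, 79, 12, 80] cursor@12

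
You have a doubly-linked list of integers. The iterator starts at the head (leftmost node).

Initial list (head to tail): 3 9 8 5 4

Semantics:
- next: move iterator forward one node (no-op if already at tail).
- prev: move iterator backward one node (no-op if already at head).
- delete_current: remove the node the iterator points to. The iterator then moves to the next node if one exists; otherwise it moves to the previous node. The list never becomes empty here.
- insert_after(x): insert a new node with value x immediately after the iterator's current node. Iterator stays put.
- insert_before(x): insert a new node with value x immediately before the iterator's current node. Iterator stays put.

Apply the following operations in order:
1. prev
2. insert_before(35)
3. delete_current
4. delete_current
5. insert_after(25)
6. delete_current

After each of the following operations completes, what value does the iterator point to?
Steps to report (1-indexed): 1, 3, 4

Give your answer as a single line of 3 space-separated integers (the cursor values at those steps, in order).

After 1 (prev): list=[3, 9, 8, 5, 4] cursor@3
After 2 (insert_before(35)): list=[35, 3, 9, 8, 5, 4] cursor@3
After 3 (delete_current): list=[35, 9, 8, 5, 4] cursor@9
After 4 (delete_current): list=[35, 8, 5, 4] cursor@8
After 5 (insert_after(25)): list=[35, 8, 25, 5, 4] cursor@8
After 6 (delete_current): list=[35, 25, 5, 4] cursor@25

Answer: 3 9 8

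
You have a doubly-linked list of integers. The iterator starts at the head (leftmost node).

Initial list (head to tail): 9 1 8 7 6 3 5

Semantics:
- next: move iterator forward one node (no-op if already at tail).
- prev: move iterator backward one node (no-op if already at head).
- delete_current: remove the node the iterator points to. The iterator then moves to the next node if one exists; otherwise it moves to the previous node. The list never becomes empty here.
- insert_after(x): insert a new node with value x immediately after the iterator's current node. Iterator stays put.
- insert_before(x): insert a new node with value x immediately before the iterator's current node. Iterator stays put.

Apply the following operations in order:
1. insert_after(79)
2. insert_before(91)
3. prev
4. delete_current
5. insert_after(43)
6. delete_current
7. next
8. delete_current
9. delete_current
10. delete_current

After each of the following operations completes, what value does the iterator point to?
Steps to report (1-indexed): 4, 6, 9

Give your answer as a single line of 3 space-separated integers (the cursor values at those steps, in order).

Answer: 9 43 8

Derivation:
After 1 (insert_after(79)): list=[9, 79, 1, 8, 7, 6, 3, 5] cursor@9
After 2 (insert_before(91)): list=[91, 9, 79, 1, 8, 7, 6, 3, 5] cursor@9
After 3 (prev): list=[91, 9, 79, 1, 8, 7, 6, 3, 5] cursor@91
After 4 (delete_current): list=[9, 79, 1, 8, 7, 6, 3, 5] cursor@9
After 5 (insert_after(43)): list=[9, 43, 79, 1, 8, 7, 6, 3, 5] cursor@9
After 6 (delete_current): list=[43, 79, 1, 8, 7, 6, 3, 5] cursor@43
After 7 (next): list=[43, 79, 1, 8, 7, 6, 3, 5] cursor@79
After 8 (delete_current): list=[43, 1, 8, 7, 6, 3, 5] cursor@1
After 9 (delete_current): list=[43, 8, 7, 6, 3, 5] cursor@8
After 10 (delete_current): list=[43, 7, 6, 3, 5] cursor@7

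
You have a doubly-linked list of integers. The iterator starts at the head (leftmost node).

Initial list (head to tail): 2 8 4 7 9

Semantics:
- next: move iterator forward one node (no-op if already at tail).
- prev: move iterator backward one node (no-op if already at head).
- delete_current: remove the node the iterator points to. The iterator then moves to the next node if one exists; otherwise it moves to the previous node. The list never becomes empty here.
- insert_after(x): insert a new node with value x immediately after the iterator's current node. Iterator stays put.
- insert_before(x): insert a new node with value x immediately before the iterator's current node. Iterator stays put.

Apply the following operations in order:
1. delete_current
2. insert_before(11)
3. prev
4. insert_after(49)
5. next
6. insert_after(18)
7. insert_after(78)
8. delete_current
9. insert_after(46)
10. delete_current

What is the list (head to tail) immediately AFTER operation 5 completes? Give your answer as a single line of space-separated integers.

Answer: 11 49 8 4 7 9

Derivation:
After 1 (delete_current): list=[8, 4, 7, 9] cursor@8
After 2 (insert_before(11)): list=[11, 8, 4, 7, 9] cursor@8
After 3 (prev): list=[11, 8, 4, 7, 9] cursor@11
After 4 (insert_after(49)): list=[11, 49, 8, 4, 7, 9] cursor@11
After 5 (next): list=[11, 49, 8, 4, 7, 9] cursor@49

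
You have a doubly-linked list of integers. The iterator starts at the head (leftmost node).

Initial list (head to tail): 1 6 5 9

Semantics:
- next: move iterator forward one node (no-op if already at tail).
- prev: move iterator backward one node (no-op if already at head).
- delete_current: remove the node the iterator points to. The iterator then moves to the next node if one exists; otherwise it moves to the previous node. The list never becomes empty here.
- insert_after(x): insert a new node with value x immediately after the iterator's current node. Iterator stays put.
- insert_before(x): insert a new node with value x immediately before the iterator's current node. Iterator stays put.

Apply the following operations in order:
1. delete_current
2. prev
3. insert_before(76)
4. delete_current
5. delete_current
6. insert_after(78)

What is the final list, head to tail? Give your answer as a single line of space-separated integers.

Answer: 76 9 78

Derivation:
After 1 (delete_current): list=[6, 5, 9] cursor@6
After 2 (prev): list=[6, 5, 9] cursor@6
After 3 (insert_before(76)): list=[76, 6, 5, 9] cursor@6
After 4 (delete_current): list=[76, 5, 9] cursor@5
After 5 (delete_current): list=[76, 9] cursor@9
After 6 (insert_after(78)): list=[76, 9, 78] cursor@9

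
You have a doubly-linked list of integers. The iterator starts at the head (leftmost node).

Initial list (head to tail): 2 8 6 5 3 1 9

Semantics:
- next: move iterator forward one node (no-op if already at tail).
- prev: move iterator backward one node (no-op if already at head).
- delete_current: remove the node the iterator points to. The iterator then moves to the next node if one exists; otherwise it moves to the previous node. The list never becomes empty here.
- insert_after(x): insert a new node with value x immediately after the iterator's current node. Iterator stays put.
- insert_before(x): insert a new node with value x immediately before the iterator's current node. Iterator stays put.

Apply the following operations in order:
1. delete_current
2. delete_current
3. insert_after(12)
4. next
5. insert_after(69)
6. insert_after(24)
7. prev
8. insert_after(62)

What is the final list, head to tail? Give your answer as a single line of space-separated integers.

After 1 (delete_current): list=[8, 6, 5, 3, 1, 9] cursor@8
After 2 (delete_current): list=[6, 5, 3, 1, 9] cursor@6
After 3 (insert_after(12)): list=[6, 12, 5, 3, 1, 9] cursor@6
After 4 (next): list=[6, 12, 5, 3, 1, 9] cursor@12
After 5 (insert_after(69)): list=[6, 12, 69, 5, 3, 1, 9] cursor@12
After 6 (insert_after(24)): list=[6, 12, 24, 69, 5, 3, 1, 9] cursor@12
After 7 (prev): list=[6, 12, 24, 69, 5, 3, 1, 9] cursor@6
After 8 (insert_after(62)): list=[6, 62, 12, 24, 69, 5, 3, 1, 9] cursor@6

Answer: 6 62 12 24 69 5 3 1 9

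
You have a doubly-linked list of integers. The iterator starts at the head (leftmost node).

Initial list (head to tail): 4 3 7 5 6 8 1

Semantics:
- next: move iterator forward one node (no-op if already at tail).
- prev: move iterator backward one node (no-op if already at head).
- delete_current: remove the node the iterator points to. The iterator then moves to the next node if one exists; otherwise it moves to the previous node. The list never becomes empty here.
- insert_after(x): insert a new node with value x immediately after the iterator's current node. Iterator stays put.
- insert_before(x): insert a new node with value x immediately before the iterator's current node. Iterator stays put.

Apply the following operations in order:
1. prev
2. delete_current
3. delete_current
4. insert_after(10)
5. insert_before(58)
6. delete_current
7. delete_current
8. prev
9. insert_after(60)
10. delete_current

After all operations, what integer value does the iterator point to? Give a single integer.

Answer: 60

Derivation:
After 1 (prev): list=[4, 3, 7, 5, 6, 8, 1] cursor@4
After 2 (delete_current): list=[3, 7, 5, 6, 8, 1] cursor@3
After 3 (delete_current): list=[7, 5, 6, 8, 1] cursor@7
After 4 (insert_after(10)): list=[7, 10, 5, 6, 8, 1] cursor@7
After 5 (insert_before(58)): list=[58, 7, 10, 5, 6, 8, 1] cursor@7
After 6 (delete_current): list=[58, 10, 5, 6, 8, 1] cursor@10
After 7 (delete_current): list=[58, 5, 6, 8, 1] cursor@5
After 8 (prev): list=[58, 5, 6, 8, 1] cursor@58
After 9 (insert_after(60)): list=[58, 60, 5, 6, 8, 1] cursor@58
After 10 (delete_current): list=[60, 5, 6, 8, 1] cursor@60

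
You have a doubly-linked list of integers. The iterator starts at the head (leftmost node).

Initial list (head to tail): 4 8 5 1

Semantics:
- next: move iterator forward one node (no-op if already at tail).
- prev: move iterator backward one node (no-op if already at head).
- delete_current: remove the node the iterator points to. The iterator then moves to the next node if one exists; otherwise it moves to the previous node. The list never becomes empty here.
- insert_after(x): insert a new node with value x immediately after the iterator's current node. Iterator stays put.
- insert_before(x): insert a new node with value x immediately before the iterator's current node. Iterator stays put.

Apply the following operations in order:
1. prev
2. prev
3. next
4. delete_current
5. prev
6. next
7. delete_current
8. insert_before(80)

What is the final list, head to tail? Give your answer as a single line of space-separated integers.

After 1 (prev): list=[4, 8, 5, 1] cursor@4
After 2 (prev): list=[4, 8, 5, 1] cursor@4
After 3 (next): list=[4, 8, 5, 1] cursor@8
After 4 (delete_current): list=[4, 5, 1] cursor@5
After 5 (prev): list=[4, 5, 1] cursor@4
After 6 (next): list=[4, 5, 1] cursor@5
After 7 (delete_current): list=[4, 1] cursor@1
After 8 (insert_before(80)): list=[4, 80, 1] cursor@1

Answer: 4 80 1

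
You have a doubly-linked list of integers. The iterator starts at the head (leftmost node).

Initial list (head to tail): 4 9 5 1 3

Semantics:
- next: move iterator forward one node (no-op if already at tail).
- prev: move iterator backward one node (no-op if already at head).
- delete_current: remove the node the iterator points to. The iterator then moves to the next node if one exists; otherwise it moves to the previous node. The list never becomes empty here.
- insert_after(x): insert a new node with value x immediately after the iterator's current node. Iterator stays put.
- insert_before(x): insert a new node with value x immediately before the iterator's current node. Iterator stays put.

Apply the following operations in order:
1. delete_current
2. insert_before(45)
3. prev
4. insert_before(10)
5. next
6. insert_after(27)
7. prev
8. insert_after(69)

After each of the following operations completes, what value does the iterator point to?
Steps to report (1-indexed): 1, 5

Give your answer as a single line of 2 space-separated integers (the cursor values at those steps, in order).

After 1 (delete_current): list=[9, 5, 1, 3] cursor@9
After 2 (insert_before(45)): list=[45, 9, 5, 1, 3] cursor@9
After 3 (prev): list=[45, 9, 5, 1, 3] cursor@45
After 4 (insert_before(10)): list=[10, 45, 9, 5, 1, 3] cursor@45
After 5 (next): list=[10, 45, 9, 5, 1, 3] cursor@9
After 6 (insert_after(27)): list=[10, 45, 9, 27, 5, 1, 3] cursor@9
After 7 (prev): list=[10, 45, 9, 27, 5, 1, 3] cursor@45
After 8 (insert_after(69)): list=[10, 45, 69, 9, 27, 5, 1, 3] cursor@45

Answer: 9 9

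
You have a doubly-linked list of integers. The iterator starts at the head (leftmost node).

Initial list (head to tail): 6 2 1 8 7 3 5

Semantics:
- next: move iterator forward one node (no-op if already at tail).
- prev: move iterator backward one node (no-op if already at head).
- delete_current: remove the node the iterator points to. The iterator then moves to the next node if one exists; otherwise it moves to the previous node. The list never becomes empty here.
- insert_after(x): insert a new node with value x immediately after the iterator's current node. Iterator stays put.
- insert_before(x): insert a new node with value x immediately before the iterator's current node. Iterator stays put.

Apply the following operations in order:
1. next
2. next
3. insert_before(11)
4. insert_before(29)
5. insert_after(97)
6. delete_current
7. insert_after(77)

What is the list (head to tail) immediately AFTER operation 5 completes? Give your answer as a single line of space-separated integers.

Answer: 6 2 11 29 1 97 8 7 3 5

Derivation:
After 1 (next): list=[6, 2, 1, 8, 7, 3, 5] cursor@2
After 2 (next): list=[6, 2, 1, 8, 7, 3, 5] cursor@1
After 3 (insert_before(11)): list=[6, 2, 11, 1, 8, 7, 3, 5] cursor@1
After 4 (insert_before(29)): list=[6, 2, 11, 29, 1, 8, 7, 3, 5] cursor@1
After 5 (insert_after(97)): list=[6, 2, 11, 29, 1, 97, 8, 7, 3, 5] cursor@1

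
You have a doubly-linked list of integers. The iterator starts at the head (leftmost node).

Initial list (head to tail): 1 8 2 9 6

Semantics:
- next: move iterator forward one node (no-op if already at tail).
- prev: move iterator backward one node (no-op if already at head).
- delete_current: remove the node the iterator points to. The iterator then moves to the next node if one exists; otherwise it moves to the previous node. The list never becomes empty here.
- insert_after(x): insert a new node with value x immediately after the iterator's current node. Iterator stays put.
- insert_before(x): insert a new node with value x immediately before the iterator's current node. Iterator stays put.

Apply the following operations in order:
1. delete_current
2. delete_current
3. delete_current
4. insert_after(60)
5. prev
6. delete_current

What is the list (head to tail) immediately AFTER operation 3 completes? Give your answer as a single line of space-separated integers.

After 1 (delete_current): list=[8, 2, 9, 6] cursor@8
After 2 (delete_current): list=[2, 9, 6] cursor@2
After 3 (delete_current): list=[9, 6] cursor@9

Answer: 9 6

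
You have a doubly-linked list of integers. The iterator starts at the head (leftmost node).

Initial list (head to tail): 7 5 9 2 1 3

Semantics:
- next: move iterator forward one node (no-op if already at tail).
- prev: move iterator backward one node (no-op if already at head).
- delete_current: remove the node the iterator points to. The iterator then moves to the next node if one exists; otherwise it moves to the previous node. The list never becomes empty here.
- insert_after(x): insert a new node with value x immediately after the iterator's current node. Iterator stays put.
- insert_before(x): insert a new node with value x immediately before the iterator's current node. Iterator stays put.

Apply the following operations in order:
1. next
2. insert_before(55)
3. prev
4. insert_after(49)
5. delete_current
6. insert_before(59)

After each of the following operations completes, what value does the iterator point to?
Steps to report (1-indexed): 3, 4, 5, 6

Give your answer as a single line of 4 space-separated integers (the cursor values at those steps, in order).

Answer: 55 55 49 49

Derivation:
After 1 (next): list=[7, 5, 9, 2, 1, 3] cursor@5
After 2 (insert_before(55)): list=[7, 55, 5, 9, 2, 1, 3] cursor@5
After 3 (prev): list=[7, 55, 5, 9, 2, 1, 3] cursor@55
After 4 (insert_after(49)): list=[7, 55, 49, 5, 9, 2, 1, 3] cursor@55
After 5 (delete_current): list=[7, 49, 5, 9, 2, 1, 3] cursor@49
After 6 (insert_before(59)): list=[7, 59, 49, 5, 9, 2, 1, 3] cursor@49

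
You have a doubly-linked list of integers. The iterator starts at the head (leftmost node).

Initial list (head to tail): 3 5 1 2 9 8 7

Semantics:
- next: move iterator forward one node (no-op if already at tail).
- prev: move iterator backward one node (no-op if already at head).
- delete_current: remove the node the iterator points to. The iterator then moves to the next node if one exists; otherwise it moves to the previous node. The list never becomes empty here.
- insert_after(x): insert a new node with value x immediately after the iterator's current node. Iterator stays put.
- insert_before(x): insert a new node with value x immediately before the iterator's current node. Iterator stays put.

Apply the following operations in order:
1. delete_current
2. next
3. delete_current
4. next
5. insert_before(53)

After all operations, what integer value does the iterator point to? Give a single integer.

After 1 (delete_current): list=[5, 1, 2, 9, 8, 7] cursor@5
After 2 (next): list=[5, 1, 2, 9, 8, 7] cursor@1
After 3 (delete_current): list=[5, 2, 9, 8, 7] cursor@2
After 4 (next): list=[5, 2, 9, 8, 7] cursor@9
After 5 (insert_before(53)): list=[5, 2, 53, 9, 8, 7] cursor@9

Answer: 9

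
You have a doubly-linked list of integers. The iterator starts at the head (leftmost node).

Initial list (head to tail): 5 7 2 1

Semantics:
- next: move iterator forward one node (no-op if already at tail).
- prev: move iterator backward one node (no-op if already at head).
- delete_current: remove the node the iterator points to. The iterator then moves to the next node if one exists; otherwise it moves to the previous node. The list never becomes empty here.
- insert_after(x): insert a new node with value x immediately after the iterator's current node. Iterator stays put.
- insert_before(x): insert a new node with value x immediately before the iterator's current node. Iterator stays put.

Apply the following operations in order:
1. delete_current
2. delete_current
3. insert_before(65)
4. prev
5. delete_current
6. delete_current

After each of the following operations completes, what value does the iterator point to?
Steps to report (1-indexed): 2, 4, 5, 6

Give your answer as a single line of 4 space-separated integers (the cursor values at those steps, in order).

After 1 (delete_current): list=[7, 2, 1] cursor@7
After 2 (delete_current): list=[2, 1] cursor@2
After 3 (insert_before(65)): list=[65, 2, 1] cursor@2
After 4 (prev): list=[65, 2, 1] cursor@65
After 5 (delete_current): list=[2, 1] cursor@2
After 6 (delete_current): list=[1] cursor@1

Answer: 2 65 2 1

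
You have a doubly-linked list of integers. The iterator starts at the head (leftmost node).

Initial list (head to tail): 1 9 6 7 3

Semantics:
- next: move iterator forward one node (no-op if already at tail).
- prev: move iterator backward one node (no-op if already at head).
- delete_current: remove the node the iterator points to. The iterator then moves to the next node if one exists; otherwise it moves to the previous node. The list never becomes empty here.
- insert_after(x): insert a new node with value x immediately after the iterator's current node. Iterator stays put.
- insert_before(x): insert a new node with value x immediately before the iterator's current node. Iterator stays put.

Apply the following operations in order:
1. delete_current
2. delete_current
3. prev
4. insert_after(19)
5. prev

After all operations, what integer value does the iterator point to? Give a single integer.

After 1 (delete_current): list=[9, 6, 7, 3] cursor@9
After 2 (delete_current): list=[6, 7, 3] cursor@6
After 3 (prev): list=[6, 7, 3] cursor@6
After 4 (insert_after(19)): list=[6, 19, 7, 3] cursor@6
After 5 (prev): list=[6, 19, 7, 3] cursor@6

Answer: 6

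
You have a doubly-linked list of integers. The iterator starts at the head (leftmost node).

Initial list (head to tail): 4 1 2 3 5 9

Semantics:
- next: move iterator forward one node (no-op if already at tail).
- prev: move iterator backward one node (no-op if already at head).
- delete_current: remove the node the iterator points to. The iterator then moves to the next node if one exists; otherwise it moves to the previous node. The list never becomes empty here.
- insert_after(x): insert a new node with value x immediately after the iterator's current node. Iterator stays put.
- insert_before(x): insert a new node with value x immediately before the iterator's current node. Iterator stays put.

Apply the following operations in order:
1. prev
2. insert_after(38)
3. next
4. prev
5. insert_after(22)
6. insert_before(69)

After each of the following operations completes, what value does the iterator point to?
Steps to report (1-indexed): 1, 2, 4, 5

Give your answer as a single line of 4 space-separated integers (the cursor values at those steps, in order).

After 1 (prev): list=[4, 1, 2, 3, 5, 9] cursor@4
After 2 (insert_after(38)): list=[4, 38, 1, 2, 3, 5, 9] cursor@4
After 3 (next): list=[4, 38, 1, 2, 3, 5, 9] cursor@38
After 4 (prev): list=[4, 38, 1, 2, 3, 5, 9] cursor@4
After 5 (insert_after(22)): list=[4, 22, 38, 1, 2, 3, 5, 9] cursor@4
After 6 (insert_before(69)): list=[69, 4, 22, 38, 1, 2, 3, 5, 9] cursor@4

Answer: 4 4 4 4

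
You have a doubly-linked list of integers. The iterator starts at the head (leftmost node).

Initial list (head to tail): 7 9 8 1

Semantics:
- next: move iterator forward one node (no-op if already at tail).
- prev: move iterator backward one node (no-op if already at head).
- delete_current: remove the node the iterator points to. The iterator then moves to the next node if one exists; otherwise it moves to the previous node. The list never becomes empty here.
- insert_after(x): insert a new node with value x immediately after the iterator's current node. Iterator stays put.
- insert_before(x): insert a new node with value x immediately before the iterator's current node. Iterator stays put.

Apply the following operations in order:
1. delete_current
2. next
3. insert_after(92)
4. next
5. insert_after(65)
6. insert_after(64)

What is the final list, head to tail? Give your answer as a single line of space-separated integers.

Answer: 9 8 92 64 65 1

Derivation:
After 1 (delete_current): list=[9, 8, 1] cursor@9
After 2 (next): list=[9, 8, 1] cursor@8
After 3 (insert_after(92)): list=[9, 8, 92, 1] cursor@8
After 4 (next): list=[9, 8, 92, 1] cursor@92
After 5 (insert_after(65)): list=[9, 8, 92, 65, 1] cursor@92
After 6 (insert_after(64)): list=[9, 8, 92, 64, 65, 1] cursor@92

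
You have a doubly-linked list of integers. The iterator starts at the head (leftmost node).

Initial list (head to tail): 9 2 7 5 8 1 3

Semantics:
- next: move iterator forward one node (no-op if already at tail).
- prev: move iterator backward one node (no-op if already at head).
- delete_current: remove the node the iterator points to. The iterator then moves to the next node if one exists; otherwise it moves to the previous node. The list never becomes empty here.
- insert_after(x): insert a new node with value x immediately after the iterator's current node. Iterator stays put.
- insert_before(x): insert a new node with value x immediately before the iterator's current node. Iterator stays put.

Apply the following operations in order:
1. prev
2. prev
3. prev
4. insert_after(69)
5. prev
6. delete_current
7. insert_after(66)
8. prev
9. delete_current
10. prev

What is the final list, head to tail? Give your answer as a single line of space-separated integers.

Answer: 66 2 7 5 8 1 3

Derivation:
After 1 (prev): list=[9, 2, 7, 5, 8, 1, 3] cursor@9
After 2 (prev): list=[9, 2, 7, 5, 8, 1, 3] cursor@9
After 3 (prev): list=[9, 2, 7, 5, 8, 1, 3] cursor@9
After 4 (insert_after(69)): list=[9, 69, 2, 7, 5, 8, 1, 3] cursor@9
After 5 (prev): list=[9, 69, 2, 7, 5, 8, 1, 3] cursor@9
After 6 (delete_current): list=[69, 2, 7, 5, 8, 1, 3] cursor@69
After 7 (insert_after(66)): list=[69, 66, 2, 7, 5, 8, 1, 3] cursor@69
After 8 (prev): list=[69, 66, 2, 7, 5, 8, 1, 3] cursor@69
After 9 (delete_current): list=[66, 2, 7, 5, 8, 1, 3] cursor@66
After 10 (prev): list=[66, 2, 7, 5, 8, 1, 3] cursor@66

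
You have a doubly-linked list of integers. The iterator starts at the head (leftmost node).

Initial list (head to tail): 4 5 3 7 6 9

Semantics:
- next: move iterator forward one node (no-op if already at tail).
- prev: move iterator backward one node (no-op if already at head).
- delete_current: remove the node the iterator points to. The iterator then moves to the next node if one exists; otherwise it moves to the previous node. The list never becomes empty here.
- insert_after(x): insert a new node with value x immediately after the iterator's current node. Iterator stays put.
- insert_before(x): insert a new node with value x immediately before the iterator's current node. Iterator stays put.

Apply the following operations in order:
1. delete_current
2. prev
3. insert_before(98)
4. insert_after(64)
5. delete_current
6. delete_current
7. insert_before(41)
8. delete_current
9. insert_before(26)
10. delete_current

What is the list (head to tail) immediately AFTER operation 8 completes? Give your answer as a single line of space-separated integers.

After 1 (delete_current): list=[5, 3, 7, 6, 9] cursor@5
After 2 (prev): list=[5, 3, 7, 6, 9] cursor@5
After 3 (insert_before(98)): list=[98, 5, 3, 7, 6, 9] cursor@5
After 4 (insert_after(64)): list=[98, 5, 64, 3, 7, 6, 9] cursor@5
After 5 (delete_current): list=[98, 64, 3, 7, 6, 9] cursor@64
After 6 (delete_current): list=[98, 3, 7, 6, 9] cursor@3
After 7 (insert_before(41)): list=[98, 41, 3, 7, 6, 9] cursor@3
After 8 (delete_current): list=[98, 41, 7, 6, 9] cursor@7

Answer: 98 41 7 6 9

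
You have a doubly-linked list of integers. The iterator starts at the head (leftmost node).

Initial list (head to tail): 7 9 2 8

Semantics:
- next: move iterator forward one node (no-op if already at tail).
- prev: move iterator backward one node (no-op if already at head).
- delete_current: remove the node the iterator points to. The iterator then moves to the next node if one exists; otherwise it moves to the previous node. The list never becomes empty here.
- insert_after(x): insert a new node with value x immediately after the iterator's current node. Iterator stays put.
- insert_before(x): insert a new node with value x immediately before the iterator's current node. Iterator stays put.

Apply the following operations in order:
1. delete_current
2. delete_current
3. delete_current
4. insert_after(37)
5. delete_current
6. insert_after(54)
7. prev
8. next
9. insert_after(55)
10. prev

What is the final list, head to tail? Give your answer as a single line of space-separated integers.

After 1 (delete_current): list=[9, 2, 8] cursor@9
After 2 (delete_current): list=[2, 8] cursor@2
After 3 (delete_current): list=[8] cursor@8
After 4 (insert_after(37)): list=[8, 37] cursor@8
After 5 (delete_current): list=[37] cursor@37
After 6 (insert_after(54)): list=[37, 54] cursor@37
After 7 (prev): list=[37, 54] cursor@37
After 8 (next): list=[37, 54] cursor@54
After 9 (insert_after(55)): list=[37, 54, 55] cursor@54
After 10 (prev): list=[37, 54, 55] cursor@37

Answer: 37 54 55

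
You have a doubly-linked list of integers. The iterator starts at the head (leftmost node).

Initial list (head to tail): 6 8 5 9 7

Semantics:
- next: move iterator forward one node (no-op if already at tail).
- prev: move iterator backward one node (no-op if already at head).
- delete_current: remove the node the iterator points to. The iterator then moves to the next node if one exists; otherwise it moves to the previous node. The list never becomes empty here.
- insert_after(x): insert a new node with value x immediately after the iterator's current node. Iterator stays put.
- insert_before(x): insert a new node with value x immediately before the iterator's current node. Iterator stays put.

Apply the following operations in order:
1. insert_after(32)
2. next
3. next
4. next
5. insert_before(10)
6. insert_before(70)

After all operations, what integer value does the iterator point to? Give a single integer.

Answer: 5

Derivation:
After 1 (insert_after(32)): list=[6, 32, 8, 5, 9, 7] cursor@6
After 2 (next): list=[6, 32, 8, 5, 9, 7] cursor@32
After 3 (next): list=[6, 32, 8, 5, 9, 7] cursor@8
After 4 (next): list=[6, 32, 8, 5, 9, 7] cursor@5
After 5 (insert_before(10)): list=[6, 32, 8, 10, 5, 9, 7] cursor@5
After 6 (insert_before(70)): list=[6, 32, 8, 10, 70, 5, 9, 7] cursor@5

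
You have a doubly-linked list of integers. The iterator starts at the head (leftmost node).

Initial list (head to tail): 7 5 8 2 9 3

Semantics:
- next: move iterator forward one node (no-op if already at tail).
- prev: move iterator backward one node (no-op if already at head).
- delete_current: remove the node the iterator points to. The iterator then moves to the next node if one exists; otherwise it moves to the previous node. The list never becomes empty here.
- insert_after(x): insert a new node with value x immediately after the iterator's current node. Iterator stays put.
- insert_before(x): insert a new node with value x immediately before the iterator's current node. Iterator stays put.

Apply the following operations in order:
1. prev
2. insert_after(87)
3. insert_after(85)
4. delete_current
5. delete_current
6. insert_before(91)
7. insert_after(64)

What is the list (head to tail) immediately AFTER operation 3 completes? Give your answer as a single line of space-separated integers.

Answer: 7 85 87 5 8 2 9 3

Derivation:
After 1 (prev): list=[7, 5, 8, 2, 9, 3] cursor@7
After 2 (insert_after(87)): list=[7, 87, 5, 8, 2, 9, 3] cursor@7
After 3 (insert_after(85)): list=[7, 85, 87, 5, 8, 2, 9, 3] cursor@7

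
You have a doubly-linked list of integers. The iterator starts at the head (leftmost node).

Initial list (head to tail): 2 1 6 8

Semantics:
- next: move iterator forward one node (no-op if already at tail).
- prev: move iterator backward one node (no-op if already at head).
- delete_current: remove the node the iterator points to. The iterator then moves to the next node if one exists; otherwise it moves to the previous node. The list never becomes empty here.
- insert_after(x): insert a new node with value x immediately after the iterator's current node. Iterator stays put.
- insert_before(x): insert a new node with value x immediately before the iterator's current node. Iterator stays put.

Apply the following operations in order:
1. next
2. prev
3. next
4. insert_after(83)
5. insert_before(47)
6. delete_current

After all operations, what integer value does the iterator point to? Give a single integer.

After 1 (next): list=[2, 1, 6, 8] cursor@1
After 2 (prev): list=[2, 1, 6, 8] cursor@2
After 3 (next): list=[2, 1, 6, 8] cursor@1
After 4 (insert_after(83)): list=[2, 1, 83, 6, 8] cursor@1
After 5 (insert_before(47)): list=[2, 47, 1, 83, 6, 8] cursor@1
After 6 (delete_current): list=[2, 47, 83, 6, 8] cursor@83

Answer: 83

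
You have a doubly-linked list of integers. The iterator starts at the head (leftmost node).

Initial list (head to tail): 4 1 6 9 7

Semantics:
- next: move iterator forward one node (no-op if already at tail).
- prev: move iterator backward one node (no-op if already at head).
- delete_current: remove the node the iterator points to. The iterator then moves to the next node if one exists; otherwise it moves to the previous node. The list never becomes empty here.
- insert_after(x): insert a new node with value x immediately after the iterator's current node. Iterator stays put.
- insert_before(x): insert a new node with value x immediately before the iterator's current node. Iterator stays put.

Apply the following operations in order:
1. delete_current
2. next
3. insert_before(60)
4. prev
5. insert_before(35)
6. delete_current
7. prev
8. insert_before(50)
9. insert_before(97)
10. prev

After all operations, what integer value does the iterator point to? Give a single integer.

Answer: 97

Derivation:
After 1 (delete_current): list=[1, 6, 9, 7] cursor@1
After 2 (next): list=[1, 6, 9, 7] cursor@6
After 3 (insert_before(60)): list=[1, 60, 6, 9, 7] cursor@6
After 4 (prev): list=[1, 60, 6, 9, 7] cursor@60
After 5 (insert_before(35)): list=[1, 35, 60, 6, 9, 7] cursor@60
After 6 (delete_current): list=[1, 35, 6, 9, 7] cursor@6
After 7 (prev): list=[1, 35, 6, 9, 7] cursor@35
After 8 (insert_before(50)): list=[1, 50, 35, 6, 9, 7] cursor@35
After 9 (insert_before(97)): list=[1, 50, 97, 35, 6, 9, 7] cursor@35
After 10 (prev): list=[1, 50, 97, 35, 6, 9, 7] cursor@97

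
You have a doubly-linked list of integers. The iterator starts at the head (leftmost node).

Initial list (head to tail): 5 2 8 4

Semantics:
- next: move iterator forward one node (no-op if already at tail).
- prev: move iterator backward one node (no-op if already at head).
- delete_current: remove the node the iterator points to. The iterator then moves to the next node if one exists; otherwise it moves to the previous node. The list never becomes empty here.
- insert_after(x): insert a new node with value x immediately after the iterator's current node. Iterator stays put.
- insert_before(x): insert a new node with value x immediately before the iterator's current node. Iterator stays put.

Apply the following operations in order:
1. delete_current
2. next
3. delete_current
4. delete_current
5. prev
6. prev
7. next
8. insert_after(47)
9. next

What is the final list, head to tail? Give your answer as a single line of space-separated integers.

Answer: 2 47

Derivation:
After 1 (delete_current): list=[2, 8, 4] cursor@2
After 2 (next): list=[2, 8, 4] cursor@8
After 3 (delete_current): list=[2, 4] cursor@4
After 4 (delete_current): list=[2] cursor@2
After 5 (prev): list=[2] cursor@2
After 6 (prev): list=[2] cursor@2
After 7 (next): list=[2] cursor@2
After 8 (insert_after(47)): list=[2, 47] cursor@2
After 9 (next): list=[2, 47] cursor@47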